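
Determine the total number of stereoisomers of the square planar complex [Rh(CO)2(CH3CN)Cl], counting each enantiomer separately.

2

In a square planar complex each vertex has one trans partner and two cis neighbours.
The distinct arrangements are (2 in all): CO cis; CO trans.
Each arrangement has an internal mirror plane or centre of symmetry, so none is chiral.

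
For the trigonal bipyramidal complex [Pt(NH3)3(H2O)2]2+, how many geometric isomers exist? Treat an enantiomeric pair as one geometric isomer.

3

A trigonal bipyramid has two axial and three equatorial sites, which are chemically inequivalent.
Systematic placement gives 3 geometric isomers: H2O both axial; H2O one axial, one equatorial; H2O both equatorial.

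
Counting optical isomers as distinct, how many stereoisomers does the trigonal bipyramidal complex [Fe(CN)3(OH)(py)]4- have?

In a trigonal bipyramid the two axial positions differ from the three equatorial ones.
The distinct arrangements are (4 in all): OH equatorial, py equatorial; OH axial, py equatorial; OH equatorial, py axial; OH axial, py axial.
Each arrangement has an internal mirror plane or centre of symmetry, so none is chiral.

4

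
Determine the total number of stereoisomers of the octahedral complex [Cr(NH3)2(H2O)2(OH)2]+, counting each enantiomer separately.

In an octahedral complex each vertex has one trans partner and four cis neighbours.
Systematic placement gives 5 geometric isomers: NH3 trans, H2O trans, OH trans; NH3 cis, H2O trans, OH cis; NH3 cis, H2O cis, OH trans; NH3 cis, H2O cis, OH cis (chiral); NH3 trans, H2O cis, OH cis.
One of these lacks any improper symmetry element and so occurs as an enantiomeric pair, giving 5 + 1 = 6 stereoisomers in total.

6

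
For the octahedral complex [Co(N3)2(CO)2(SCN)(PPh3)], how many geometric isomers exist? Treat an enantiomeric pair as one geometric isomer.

6

Working through the distinct placements yields 6 geometric isomers: N3 trans, CO trans; N3 cis, CO trans; N3 cis, CO cis (3 arrangements, 2 chiral); N3 trans, CO cis.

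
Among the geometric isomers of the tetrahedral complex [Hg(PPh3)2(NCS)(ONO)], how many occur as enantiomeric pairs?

0

In a tetrahedral complex all four positions are equivalent and every pair of ligands is adjacent — there is no cis/trans distinction.
Only one geometric arrangement is possible.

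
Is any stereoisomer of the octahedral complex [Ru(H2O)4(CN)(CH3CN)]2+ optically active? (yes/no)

no

An octahedron has six vertices in three trans pairs; every non-trans pair is cis.
Systematic placement gives 2 geometric isomers: CN and CH3CN mutually trans; CN and CH3CN mutually cis.
Each arrangement has an internal mirror plane or centre of symmetry, so none is chiral.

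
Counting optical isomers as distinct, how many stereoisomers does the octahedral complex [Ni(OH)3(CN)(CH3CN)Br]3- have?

The distinct arrangements are (4 in all): OH mer (3 arrangements); OH fac (chiral).
One of these lacks any improper symmetry element and so occurs as an enantiomeric pair, giving 4 + 1 = 5 stereoisomers in total.

5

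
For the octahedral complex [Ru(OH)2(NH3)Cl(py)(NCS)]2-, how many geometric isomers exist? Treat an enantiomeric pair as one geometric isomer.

9

The six octahedral sites form three mutually perpendicular trans pairs.
Exhaustive case analysis gives 9 geometric isomers.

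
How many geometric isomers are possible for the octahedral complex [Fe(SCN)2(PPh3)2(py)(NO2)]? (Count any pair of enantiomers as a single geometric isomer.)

In an octahedral complex each vertex has one trans partner and four cis neighbours.
Working through the distinct placements yields 6 geometric isomers: SCN cis, PPh3 cis (3 arrangements, 2 chiral); SCN trans, PPh3 cis; SCN cis, PPh3 trans; SCN trans, PPh3 trans.

6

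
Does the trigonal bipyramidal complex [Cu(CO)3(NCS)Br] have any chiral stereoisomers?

no

Systematic placement gives 4 geometric isomers: NCS equatorial, Br axial; NCS axial, Br axial; NCS equatorial, Br equatorial; NCS axial, Br equatorial.
Each arrangement has an internal mirror plane or centre of symmetry, so none is chiral.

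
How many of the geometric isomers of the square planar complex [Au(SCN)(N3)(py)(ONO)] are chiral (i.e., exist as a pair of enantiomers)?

The distinct arrangements are (3 in all): (N3/SCN trans, ONO/py trans); (N3/py trans, ONO/SCN trans); (N3/ONO trans, SCN/py trans).
Each arrangement has an internal mirror plane or centre of symmetry, so none is chiral.

0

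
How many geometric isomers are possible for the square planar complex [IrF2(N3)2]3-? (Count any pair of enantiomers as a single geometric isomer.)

2

Working through the distinct placements yields 2 geometric isomers: F cis; F trans.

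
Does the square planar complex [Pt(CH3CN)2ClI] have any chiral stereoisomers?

no

A square has two trans pairs of vertices; adjacent vertices are cis.
Working through the distinct placements yields 2 geometric isomers: CH3CN cis; CH3CN trans.
Each arrangement has an internal mirror plane or centre of symmetry, so none is chiral.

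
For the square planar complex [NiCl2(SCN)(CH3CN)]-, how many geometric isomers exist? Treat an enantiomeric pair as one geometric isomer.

2

A square has two trans pairs of vertices; adjacent vertices are cis.
There are 2 geometric isomers: Cl cis; Cl trans.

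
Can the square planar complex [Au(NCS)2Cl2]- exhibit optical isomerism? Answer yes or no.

Systematic placement gives 2 geometric isomers: NCS cis; NCS trans.
Each arrangement has an internal mirror plane or centre of symmetry, so none is chiral.

no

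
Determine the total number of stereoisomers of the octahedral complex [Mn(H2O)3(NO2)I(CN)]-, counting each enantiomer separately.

5

The six octahedral sites form three mutually perpendicular trans pairs.
Systematic placement gives 4 geometric isomers: H2O mer (3 arrangements); H2O fac (chiral).
One of these lacks any improper symmetry element and so occurs as an enantiomeric pair, giving 4 + 1 = 5 stereoisomers in total.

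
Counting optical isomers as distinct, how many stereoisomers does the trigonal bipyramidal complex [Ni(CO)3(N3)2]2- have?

In a trigonal bipyramid the two axial positions differ from the three equatorial ones.
Systematic placement gives 3 geometric isomers: N3 both equatorial; N3 one axial, one equatorial; N3 both axial.
Each arrangement has an internal mirror plane or centre of symmetry, so none is chiral.

3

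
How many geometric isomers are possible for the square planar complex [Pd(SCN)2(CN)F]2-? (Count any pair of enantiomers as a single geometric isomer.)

In a square planar complex each vertex has one trans partner and two cis neighbours.
There are 2 geometric isomers: SCN cis; SCN trans.

2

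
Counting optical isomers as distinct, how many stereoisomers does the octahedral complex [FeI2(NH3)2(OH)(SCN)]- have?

In an octahedral complex each vertex has one trans partner and four cis neighbours.
Systematic placement gives 6 geometric isomers: I trans, NH3 trans; I trans, NH3 cis; I cis, NH3 cis (3 arrangements, 2 chiral); I cis, NH3 trans.
Of these, 2 lack any improper symmetry element and so occur as enantiomeric pairs, giving 6 + 2 = 8 stereoisomers in total.

8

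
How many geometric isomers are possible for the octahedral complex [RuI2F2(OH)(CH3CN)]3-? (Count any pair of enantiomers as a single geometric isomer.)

6

An octahedron has six vertices in three trans pairs; every non-trans pair is cis.
The distinct arrangements are (6 in all): I cis, F cis (3 arrangements, 2 chiral); I trans, F cis; I cis, F trans; I trans, F trans.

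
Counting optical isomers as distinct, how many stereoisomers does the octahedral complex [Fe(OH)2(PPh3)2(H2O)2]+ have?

6

In an octahedral complex each vertex has one trans partner and four cis neighbours.
Systematic placement gives 5 geometric isomers: OH trans, PPh3 trans, H2O trans; OH cis, PPh3 cis, H2O trans; OH cis, PPh3 trans, H2O cis; OH cis, PPh3 cis, H2O cis (chiral); OH trans, PPh3 cis, H2O cis.
One of these lacks any improper symmetry element and so occurs as an enantiomeric pair, giving 5 + 1 = 6 stereoisomers in total.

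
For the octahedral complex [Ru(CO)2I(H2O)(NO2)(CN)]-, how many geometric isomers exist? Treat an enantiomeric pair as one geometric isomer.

9

In an octahedral complex each vertex has one trans partner and four cis neighbours.
Systematic enumeration (placing each ligand type in turn and discarding arrangements equivalent by rotation or reflection) gives 9 geometric isomers.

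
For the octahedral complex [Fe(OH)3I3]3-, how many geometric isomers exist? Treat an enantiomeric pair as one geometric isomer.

An octahedron has six vertices in three trans pairs; every non-trans pair is cis.
Systematic placement gives 2 geometric isomers: OH mer; OH fac.

2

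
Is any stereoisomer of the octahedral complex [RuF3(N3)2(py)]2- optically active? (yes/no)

no

An octahedron has six vertices in three trans pairs; every non-trans pair is cis.
The distinct arrangements are (3 in all): F mer, N3 cis; F mer, N3 trans; F fac, N3 cis.
Each arrangement has an internal mirror plane or centre of symmetry, so none is chiral.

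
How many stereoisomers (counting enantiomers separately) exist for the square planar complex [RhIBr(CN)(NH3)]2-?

Systematic placement gives 3 geometric isomers: (Br/I trans, CN/NH3 trans); (Br/NH3 trans, CN/I trans); (Br/CN trans, I/NH3 trans).
Each arrangement has an internal mirror plane or centre of symmetry, so none is chiral.

3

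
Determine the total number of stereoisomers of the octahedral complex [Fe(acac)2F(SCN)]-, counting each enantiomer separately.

3

The six octahedral sites form three mutually perpendicular trans pairs.
Each acac is bidentate and must span two cis positions.
There are 2 geometric isomers: F and SCN mutually trans; F and SCN mutually cis (chiral).
One of these lacks any improper symmetry element and so occurs as an enantiomeric pair, giving 2 + 1 = 3 stereoisomers in total.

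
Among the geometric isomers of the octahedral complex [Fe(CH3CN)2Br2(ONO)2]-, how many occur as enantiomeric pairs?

1

An octahedron has six vertices in three trans pairs; every non-trans pair is cis.
Systematic placement gives 5 geometric isomers: CH3CN trans, Br trans, ONO trans; CH3CN cis, Br trans, ONO cis; CH3CN cis, Br cis, ONO trans; CH3CN cis, Br cis, ONO cis (chiral); CH3CN trans, Br cis, ONO cis.
One of these lacks any improper symmetry element and so occurs as an enantiomeric pair, giving 5 + 1 = 6 stereoisomers in total.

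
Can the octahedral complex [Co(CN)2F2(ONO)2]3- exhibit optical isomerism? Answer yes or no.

yes

An octahedron has six vertices in three trans pairs; every non-trans pair is cis.
There are 5 geometric isomers: CN trans, F trans, ONO trans; CN trans, F cis, ONO cis; CN cis, F cis, ONO trans; CN cis, F cis, ONO cis (chiral); CN cis, F trans, ONO cis.
One of these lacks any improper symmetry element and so occurs as an enantiomeric pair, giving 5 + 1 = 6 stereoisomers in total.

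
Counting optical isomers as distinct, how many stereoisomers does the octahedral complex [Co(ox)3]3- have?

2

The six octahedral sites form three mutually perpendicular trans pairs.
Each ox is bidentate and must span two cis positions.
Only one geometric arrangement is possible; it has no improper symmetry element, so it exists as a pair of enantiomers (2 stereoisomers).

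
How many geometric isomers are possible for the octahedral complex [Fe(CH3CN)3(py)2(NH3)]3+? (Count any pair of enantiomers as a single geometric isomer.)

3

In an octahedral complex each vertex has one trans partner and four cis neighbours.
There are 3 geometric isomers: CH3CN mer, py trans; CH3CN mer, py cis; CH3CN fac, py cis.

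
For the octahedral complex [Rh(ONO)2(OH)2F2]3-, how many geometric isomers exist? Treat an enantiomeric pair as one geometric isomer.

5

An octahedron has six vertices in three trans pairs; every non-trans pair is cis.
Systematic placement gives 5 geometric isomers: ONO trans, OH trans, F trans; ONO cis, OH cis, F trans; ONO trans, OH cis, F cis; ONO cis, OH cis, F cis (chiral); ONO cis, OH trans, F cis.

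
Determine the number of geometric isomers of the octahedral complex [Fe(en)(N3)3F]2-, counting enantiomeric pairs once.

In an octahedral complex each vertex has one trans partner and four cis neighbours.
Each en is bidentate and must span two cis positions.
Systematic placement gives 2 geometric isomers: N3 fac; N3 mer.

2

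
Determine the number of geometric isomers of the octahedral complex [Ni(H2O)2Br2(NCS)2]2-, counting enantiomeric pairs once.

5

The six octahedral sites form three mutually perpendicular trans pairs.
Working through the distinct placements yields 5 geometric isomers: H2O trans, Br trans, NCS trans; H2O cis, Br trans, NCS cis; H2O cis, Br cis, NCS trans; H2O cis, Br cis, NCS cis (chiral); H2O trans, Br cis, NCS cis.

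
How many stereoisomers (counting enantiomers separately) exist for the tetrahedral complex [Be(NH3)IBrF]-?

Only one geometric arrangement is possible; it has no improper symmetry element, so it exists as a pair of enantiomers (2 stereoisomers).

2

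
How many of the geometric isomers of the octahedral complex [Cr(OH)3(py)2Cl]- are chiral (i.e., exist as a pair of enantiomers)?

0

In an octahedral complex each vertex has one trans partner and four cis neighbours.
Systematic placement gives 3 geometric isomers: OH mer, py trans; OH fac, py cis; OH mer, py cis.
Each arrangement has an internal mirror plane or centre of symmetry, so none is chiral.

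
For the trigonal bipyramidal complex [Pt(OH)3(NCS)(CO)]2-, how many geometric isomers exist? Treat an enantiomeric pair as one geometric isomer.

In a trigonal bipyramid the two axial positions differ from the three equatorial ones.
The distinct arrangements are (4 in all): NCS axial, CO axial; NCS equatorial, CO axial; NCS axial, CO equatorial; NCS equatorial, CO equatorial.

4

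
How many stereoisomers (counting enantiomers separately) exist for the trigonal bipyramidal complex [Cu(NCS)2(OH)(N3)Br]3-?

A trigonal bipyramid has two axial and three equatorial sites, which are chemically inequivalent.
Systematic enumeration (placing each ligand type in turn and discarding arrangements equivalent by rotation or reflection) gives 7 geometric isomers.
Of these, 3 lack any improper symmetry element and so occur as enantiomeric pairs, giving 7 + 3 = 10 stereoisomers in total.

10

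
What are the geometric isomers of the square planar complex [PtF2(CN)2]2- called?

cis and trans

In a square planar complex each vertex has one trans partner and two cis neighbours.
The distinct arrangements are (2 in all): F cis; F trans.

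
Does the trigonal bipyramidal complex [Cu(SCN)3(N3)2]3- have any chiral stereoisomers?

no

A trigonal bipyramid has two axial and three equatorial sites, which are chemically inequivalent.
There are 3 geometric isomers: N3 both axial; N3 one axial, one equatorial; N3 both equatorial.
Each arrangement has an internal mirror plane or centre of symmetry, so none is chiral.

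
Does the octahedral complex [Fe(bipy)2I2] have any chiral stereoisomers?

yes

In an octahedral complex each vertex has one trans partner and four cis neighbours.
Each bipy is bidentate and must span two cis positions.
The distinct arrangements are (2 in all): I trans; I cis (chiral).
One of these lacks any improper symmetry element and so occurs as an enantiomeric pair, giving 2 + 1 = 3 stereoisomers in total.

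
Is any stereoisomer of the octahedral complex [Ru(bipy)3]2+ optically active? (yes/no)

Each bipy is bidentate and must span two cis positions.
Only one geometric arrangement is possible; it has no improper symmetry element, so it exists as a pair of enantiomers (2 stereoisomers).

yes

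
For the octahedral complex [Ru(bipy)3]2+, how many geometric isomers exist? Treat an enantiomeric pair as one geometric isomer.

1

An octahedron has six vertices in three trans pairs; every non-trans pair is cis.
Each bipy is bidentate and must span two cis positions.
Only one geometric arrangement is possible; it has no improper symmetry element, so it exists as a pair of enantiomers (2 stereoisomers).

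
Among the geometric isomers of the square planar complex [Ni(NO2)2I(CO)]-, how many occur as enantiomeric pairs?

0

Working through the distinct placements yields 2 geometric isomers: NO2 cis; NO2 trans.
Each arrangement has an internal mirror plane or centre of symmetry, so none is chiral.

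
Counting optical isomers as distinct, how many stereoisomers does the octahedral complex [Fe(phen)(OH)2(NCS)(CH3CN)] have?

6

In an octahedral complex each vertex has one trans partner and four cis neighbours.
Each phen is bidentate and must span two cis positions.
Systematic placement gives 4 geometric isomers: OH cis (3 arrangements, 2 chiral); OH trans.
Of these, 2 lack any improper symmetry element and so occur as enantiomeric pairs, giving 4 + 2 = 6 stereoisomers in total.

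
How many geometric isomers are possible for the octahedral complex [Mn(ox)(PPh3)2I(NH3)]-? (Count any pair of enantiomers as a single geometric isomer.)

In an octahedral complex each vertex has one trans partner and four cis neighbours.
Each ox is bidentate and must span two cis positions.
The distinct arrangements are (4 in all): PPh3 cis (3 arrangements, 2 chiral); PPh3 trans.

4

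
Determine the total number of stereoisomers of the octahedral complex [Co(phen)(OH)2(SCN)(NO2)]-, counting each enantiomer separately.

6

An octahedron has six vertices in three trans pairs; every non-trans pair is cis.
Each phen is bidentate and must span two cis positions.
Systematic placement gives 4 geometric isomers: OH cis (3 arrangements, 2 chiral); OH trans.
Of these, 2 lack any improper symmetry element and so occur as enantiomeric pairs, giving 4 + 2 = 6 stereoisomers in total.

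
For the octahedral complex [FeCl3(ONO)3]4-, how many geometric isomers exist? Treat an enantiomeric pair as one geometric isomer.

In an octahedral complex each vertex has one trans partner and four cis neighbours.
Systematic placement gives 2 geometric isomers: Cl mer; Cl fac.

2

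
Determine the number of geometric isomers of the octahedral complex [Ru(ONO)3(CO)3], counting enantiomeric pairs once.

Systematic placement gives 2 geometric isomers: ONO mer; ONO fac.

2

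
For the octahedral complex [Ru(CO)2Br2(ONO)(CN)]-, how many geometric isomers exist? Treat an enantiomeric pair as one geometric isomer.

The six octahedral sites form three mutually perpendicular trans pairs.
There are 6 geometric isomers: CO cis, Br trans; CO trans, Br trans; CO cis, Br cis (3 arrangements, 2 chiral); CO trans, Br cis.

6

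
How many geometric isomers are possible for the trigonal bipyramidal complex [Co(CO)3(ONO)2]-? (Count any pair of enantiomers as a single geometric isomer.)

In a trigonal bipyramid the two axial positions differ from the three equatorial ones.
There are 3 geometric isomers: ONO both equatorial; ONO one axial, one equatorial; ONO both axial.

3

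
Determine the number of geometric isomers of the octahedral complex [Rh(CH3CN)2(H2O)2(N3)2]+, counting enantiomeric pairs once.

The six octahedral sites form three mutually perpendicular trans pairs.
Systematic placement gives 5 geometric isomers: CH3CN trans, H2O trans, N3 trans; CH3CN trans, H2O cis, N3 cis; CH3CN cis, H2O cis, N3 trans; CH3CN cis, H2O cis, N3 cis (chiral); CH3CN cis, H2O trans, N3 cis.

5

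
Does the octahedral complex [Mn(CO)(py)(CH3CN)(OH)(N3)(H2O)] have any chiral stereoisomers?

An octahedron has six vertices in three trans pairs; every non-trans pair is cis.
Placing the ligands in turn and identifying arrangements related by rotation or reflection leaves 15 distinct geometric isomers.
Of these, 15 lack any improper symmetry element and so occur as enantiomeric pairs, giving 15 + 15 = 30 stereoisomers in total.

yes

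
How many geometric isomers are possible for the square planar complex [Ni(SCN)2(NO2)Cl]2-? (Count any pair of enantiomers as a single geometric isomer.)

The distinct arrangements are (2 in all): SCN cis; SCN trans.

2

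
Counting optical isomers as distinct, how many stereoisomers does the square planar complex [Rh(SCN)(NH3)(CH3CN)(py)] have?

3

A square has two trans pairs of vertices; adjacent vertices are cis.
The distinct arrangements are (3 in all): (CH3CN/SCN trans, NH3/py trans); (CH3CN/py trans, NH3/SCN trans); (CH3CN/NH3 trans, SCN/py trans).
Each arrangement has an internal mirror plane or centre of symmetry, so none is chiral.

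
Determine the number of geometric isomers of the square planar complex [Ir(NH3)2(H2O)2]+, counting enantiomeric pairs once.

Systematic placement gives 2 geometric isomers: NH3 cis; NH3 trans.

2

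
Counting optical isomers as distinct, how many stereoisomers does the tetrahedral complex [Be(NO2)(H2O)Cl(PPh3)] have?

2

All four vertices of a tetrahedron are equivalent and mutually adjacent, so cis/trans isomerism cannot arise.
Only one geometric arrangement is possible; it has no improper symmetry element, so it exists as a pair of enantiomers (2 stereoisomers).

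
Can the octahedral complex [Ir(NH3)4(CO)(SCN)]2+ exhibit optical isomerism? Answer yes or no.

In an octahedral complex each vertex has one trans partner and four cis neighbours.
There are 2 geometric isomers: CO and SCN mutually cis; CO and SCN mutually trans.
Each arrangement has an internal mirror plane or centre of symmetry, so none is chiral.

no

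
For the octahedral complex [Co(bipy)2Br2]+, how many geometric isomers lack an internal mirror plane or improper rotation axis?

The six octahedral sites form three mutually perpendicular trans pairs.
Each bipy is bidentate and must span two cis positions.
There are 2 geometric isomers: Br trans; Br cis (chiral).
One of these lacks any improper symmetry element and so occurs as an enantiomeric pair, giving 2 + 1 = 3 stereoisomers in total.

1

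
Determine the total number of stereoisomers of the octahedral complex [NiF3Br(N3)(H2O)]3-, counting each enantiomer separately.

In an octahedral complex each vertex has one trans partner and four cis neighbours.
The distinct arrangements are (4 in all): F mer (3 arrangements); F fac (chiral).
One of these lacks any improper symmetry element and so occurs as an enantiomeric pair, giving 4 + 1 = 5 stereoisomers in total.

5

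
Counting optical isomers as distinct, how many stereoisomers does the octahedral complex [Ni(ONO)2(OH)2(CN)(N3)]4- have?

8

An octahedron has six vertices in three trans pairs; every non-trans pair is cis.
Working through the distinct placements yields 6 geometric isomers: ONO trans, OH trans; ONO cis, OH cis (3 arrangements, 2 chiral); ONO trans, OH cis; ONO cis, OH trans.
Of these, 2 lack any improper symmetry element and so occur as enantiomeric pairs, giving 6 + 2 = 8 stereoisomers in total.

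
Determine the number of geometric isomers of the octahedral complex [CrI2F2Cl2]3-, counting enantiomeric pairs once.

5

In an octahedral complex each vertex has one trans partner and four cis neighbours.
Working through the distinct placements yields 5 geometric isomers: I trans, F trans, Cl trans; I cis, F cis, Cl trans; I trans, F cis, Cl cis; I cis, F cis, Cl cis (chiral); I cis, F trans, Cl cis.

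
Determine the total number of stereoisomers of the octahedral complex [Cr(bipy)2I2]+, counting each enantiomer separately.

Each bipy is bidentate and must span two cis positions.
There are 2 geometric isomers: I trans; I cis (chiral).
One of these lacks any improper symmetry element and so occurs as an enantiomeric pair, giving 2 + 1 = 3 stereoisomers in total.

3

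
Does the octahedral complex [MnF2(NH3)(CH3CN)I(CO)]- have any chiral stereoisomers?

yes

Placing the ligands in turn and identifying arrangements related by rotation or reflection leaves 9 distinct geometric isomers.
Of these, 6 lack any improper symmetry element and so occur as enantiomeric pairs, giving 9 + 6 = 15 stereoisomers in total.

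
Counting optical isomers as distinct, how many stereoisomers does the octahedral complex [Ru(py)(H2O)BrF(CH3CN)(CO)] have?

Systematic enumeration (placing each ligand type in turn and discarding arrangements equivalent by rotation or reflection) gives 15 geometric isomers.
Of these, 15 lack any improper symmetry element and so occur as enantiomeric pairs, giving 15 + 15 = 30 stereoisomers in total.

30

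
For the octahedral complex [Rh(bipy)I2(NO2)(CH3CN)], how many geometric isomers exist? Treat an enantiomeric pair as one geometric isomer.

4

Each bipy is bidentate and must span two cis positions.
There are 4 geometric isomers: I cis (3 arrangements, 2 chiral); I trans.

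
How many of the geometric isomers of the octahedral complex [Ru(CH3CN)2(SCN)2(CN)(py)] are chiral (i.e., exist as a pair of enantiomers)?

The six octahedral sites form three mutually perpendicular trans pairs.
There are 6 geometric isomers: CH3CN trans, SCN cis; CH3CN trans, SCN trans; CH3CN cis, SCN cis (3 arrangements, 2 chiral); CH3CN cis, SCN trans.
Of these, 2 lack any improper symmetry element and so occur as enantiomeric pairs, giving 6 + 2 = 8 stereoisomers in total.

2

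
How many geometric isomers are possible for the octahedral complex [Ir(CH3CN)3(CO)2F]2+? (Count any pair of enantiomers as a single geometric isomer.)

3

The six octahedral sites form three mutually perpendicular trans pairs.
Working through the distinct placements yields 3 geometric isomers: CH3CN mer, CO cis; CH3CN mer, CO trans; CH3CN fac, CO cis.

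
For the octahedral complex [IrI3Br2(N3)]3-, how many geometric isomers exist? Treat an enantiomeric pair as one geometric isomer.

3

An octahedron has six vertices in three trans pairs; every non-trans pair is cis.
There are 3 geometric isomers: I mer, Br trans; I fac, Br cis; I mer, Br cis.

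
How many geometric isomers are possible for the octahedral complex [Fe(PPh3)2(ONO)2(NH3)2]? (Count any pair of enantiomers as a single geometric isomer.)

5

The distinct arrangements are (5 in all): PPh3 trans, ONO trans, NH3 trans; PPh3 cis, ONO cis, NH3 trans; PPh3 trans, ONO cis, NH3 cis; PPh3 cis, ONO cis, NH3 cis (chiral); PPh3 cis, ONO trans, NH3 cis.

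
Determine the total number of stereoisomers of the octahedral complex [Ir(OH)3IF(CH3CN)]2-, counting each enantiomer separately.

Working through the distinct placements yields 4 geometric isomers: OH mer (3 arrangements); OH fac (chiral).
One of these lacks any improper symmetry element and so occurs as an enantiomeric pair, giving 4 + 1 = 5 stereoisomers in total.

5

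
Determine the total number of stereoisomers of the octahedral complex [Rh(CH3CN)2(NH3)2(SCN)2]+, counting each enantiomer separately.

6

The six octahedral sites form three mutually perpendicular trans pairs.
Working through the distinct placements yields 5 geometric isomers: CH3CN trans, NH3 trans, SCN trans; CH3CN trans, NH3 cis, SCN cis; CH3CN cis, NH3 cis, SCN trans; CH3CN cis, NH3 cis, SCN cis (chiral); CH3CN cis, NH3 trans, SCN cis.
One of these lacks any improper symmetry element and so occurs as an enantiomeric pair, giving 5 + 1 = 6 stereoisomers in total.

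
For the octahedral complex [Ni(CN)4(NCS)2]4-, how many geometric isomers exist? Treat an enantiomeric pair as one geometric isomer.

An octahedron has six vertices in three trans pairs; every non-trans pair is cis.
Systematic placement gives 2 geometric isomers: NCS trans; NCS cis.

2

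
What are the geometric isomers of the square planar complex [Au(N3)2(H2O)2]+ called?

cis and trans

In a square planar complex each vertex has one trans partner and two cis neighbours.
The distinct arrangements are (2 in all): N3 cis; N3 trans.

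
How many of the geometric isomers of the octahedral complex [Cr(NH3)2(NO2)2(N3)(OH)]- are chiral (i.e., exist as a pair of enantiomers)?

The six octahedral sites form three mutually perpendicular trans pairs.
Systematic placement gives 6 geometric isomers: NH3 cis, NO2 cis (3 arrangements, 2 chiral); NH3 cis, NO2 trans; NH3 trans, NO2 cis; NH3 trans, NO2 trans.
Of these, 2 lack any improper symmetry element and so occur as enantiomeric pairs, giving 6 + 2 = 8 stereoisomers in total.

2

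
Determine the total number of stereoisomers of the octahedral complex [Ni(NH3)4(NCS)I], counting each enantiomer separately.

The six octahedral sites form three mutually perpendicular trans pairs.
The distinct arrangements are (2 in all): NCS and I mutually trans; NCS and I mutually cis.
Each arrangement has an internal mirror plane or centre of symmetry, so none is chiral.

2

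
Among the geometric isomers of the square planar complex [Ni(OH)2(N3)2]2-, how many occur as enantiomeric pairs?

A square has two trans pairs of vertices; adjacent vertices are cis.
Systematic placement gives 2 geometric isomers: OH cis; OH trans.
Each arrangement has an internal mirror plane or centre of symmetry, so none is chiral.

0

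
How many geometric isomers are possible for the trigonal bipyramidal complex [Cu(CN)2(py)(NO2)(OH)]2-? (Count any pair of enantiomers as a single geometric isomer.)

7

In a trigonal bipyramid the two axial positions differ from the three equatorial ones.
Exhaustive case analysis gives 7 geometric isomers.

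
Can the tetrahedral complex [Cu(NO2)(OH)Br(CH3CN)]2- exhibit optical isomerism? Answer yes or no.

All four vertices of a tetrahedron are equivalent and mutually adjacent, so cis/trans isomerism cannot arise.
Only one geometric arrangement is possible; it has no improper symmetry element, so it exists as a pair of enantiomers (2 stereoisomers).

yes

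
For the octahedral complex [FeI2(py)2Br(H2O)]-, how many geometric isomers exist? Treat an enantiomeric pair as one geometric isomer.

The distinct arrangements are (6 in all): I trans, py trans; I cis, py cis (3 arrangements, 2 chiral); I cis, py trans; I trans, py cis.

6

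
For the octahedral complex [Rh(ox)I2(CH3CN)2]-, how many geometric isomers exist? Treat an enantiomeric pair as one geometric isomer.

3

An octahedron has six vertices in three trans pairs; every non-trans pair is cis.
Each ox is bidentate and must span two cis positions.
There are 3 geometric isomers: I cis, CH3CN trans; I cis, CH3CN cis (chiral); I trans, CH3CN cis.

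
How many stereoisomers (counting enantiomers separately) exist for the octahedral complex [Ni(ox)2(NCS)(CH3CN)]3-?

3

The six octahedral sites form three mutually perpendicular trans pairs.
Each ox is bidentate and must span two cis positions.
Systematic placement gives 2 geometric isomers: NCS and CH3CN mutually trans; NCS and CH3CN mutually cis (chiral).
One of these lacks any improper symmetry element and so occurs as an enantiomeric pair, giving 2 + 1 = 3 stereoisomers in total.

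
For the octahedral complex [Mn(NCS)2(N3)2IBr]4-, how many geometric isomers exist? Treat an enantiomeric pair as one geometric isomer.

In an octahedral complex each vertex has one trans partner and four cis neighbours.
There are 6 geometric isomers: NCS trans, N3 trans; NCS cis, N3 cis (3 arrangements, 2 chiral); NCS trans, N3 cis; NCS cis, N3 trans.

6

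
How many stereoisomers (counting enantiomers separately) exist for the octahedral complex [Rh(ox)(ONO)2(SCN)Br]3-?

In an octahedral complex each vertex has one trans partner and four cis neighbours.
Each ox is bidentate and must span two cis positions.
Systematic placement gives 4 geometric isomers: ONO cis (3 arrangements, 2 chiral); ONO trans.
Of these, 2 lack any improper symmetry element and so occur as enantiomeric pairs, giving 4 + 2 = 6 stereoisomers in total.

6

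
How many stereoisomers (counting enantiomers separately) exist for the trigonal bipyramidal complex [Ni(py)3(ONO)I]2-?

A trigonal bipyramid has two axial and three equatorial sites, which are chemically inequivalent.
The distinct arrangements are (4 in all): ONO axial, I axial; ONO equatorial, I axial; ONO axial, I equatorial; ONO equatorial, I equatorial.
Each arrangement has an internal mirror plane or centre of symmetry, so none is chiral.

4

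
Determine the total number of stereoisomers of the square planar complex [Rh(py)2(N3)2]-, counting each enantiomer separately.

2

In a square planar complex each vertex has one trans partner and two cis neighbours.
The distinct arrangements are (2 in all): py cis; py trans.
Each arrangement has an internal mirror plane or centre of symmetry, so none is chiral.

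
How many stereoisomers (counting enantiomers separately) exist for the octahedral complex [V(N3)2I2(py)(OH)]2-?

The six octahedral sites form three mutually perpendicular trans pairs.
There are 6 geometric isomers: N3 trans, I trans; N3 cis, I trans; N3 cis, I cis (3 arrangements, 2 chiral); N3 trans, I cis.
Of these, 2 lack any improper symmetry element and so occur as enantiomeric pairs, giving 6 + 2 = 8 stereoisomers in total.

8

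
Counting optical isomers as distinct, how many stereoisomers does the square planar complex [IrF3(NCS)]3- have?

In a square planar complex each vertex has one trans partner and two cis neighbours.
Only one geometric arrangement is possible.

1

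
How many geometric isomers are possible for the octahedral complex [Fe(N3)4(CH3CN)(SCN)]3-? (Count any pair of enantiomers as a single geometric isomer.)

2

Systematic placement gives 2 geometric isomers: CH3CN and SCN mutually cis; CH3CN and SCN mutually trans.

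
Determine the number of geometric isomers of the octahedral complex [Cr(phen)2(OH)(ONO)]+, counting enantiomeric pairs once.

2

Each phen is bidentate and must span two cis positions.
There are 2 geometric isomers: OH and ONO mutually trans; OH and ONO mutually cis (chiral).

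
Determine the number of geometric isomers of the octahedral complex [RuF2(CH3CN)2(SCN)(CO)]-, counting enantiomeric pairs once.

An octahedron has six vertices in three trans pairs; every non-trans pair is cis.
Systematic placement gives 6 geometric isomers: F cis, CH3CN trans; F trans, CH3CN trans; F cis, CH3CN cis (3 arrangements, 2 chiral); F trans, CH3CN cis.

6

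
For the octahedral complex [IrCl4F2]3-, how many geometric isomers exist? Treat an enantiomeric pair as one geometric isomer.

2

An octahedron has six vertices in three trans pairs; every non-trans pair is cis.
There are 2 geometric isomers: F trans; F cis.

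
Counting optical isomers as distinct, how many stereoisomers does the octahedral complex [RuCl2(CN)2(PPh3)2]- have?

6

An octahedron has six vertices in three trans pairs; every non-trans pair is cis.
There are 5 geometric isomers: Cl trans, CN trans, PPh3 trans; Cl cis, CN trans, PPh3 cis; Cl cis, CN cis, PPh3 trans; Cl cis, CN cis, PPh3 cis (chiral); Cl trans, CN cis, PPh3 cis.
One of these lacks any improper symmetry element and so occurs as an enantiomeric pair, giving 5 + 1 = 6 stereoisomers in total.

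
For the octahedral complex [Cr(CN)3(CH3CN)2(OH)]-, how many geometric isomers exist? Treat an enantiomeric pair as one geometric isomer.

3

In an octahedral complex each vertex has one trans partner and four cis neighbours.
Systematic placement gives 3 geometric isomers: CN mer, CH3CN trans; CN fac, CH3CN cis; CN mer, CH3CN cis.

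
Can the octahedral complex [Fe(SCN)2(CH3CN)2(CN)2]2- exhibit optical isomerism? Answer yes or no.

Working through the distinct placements yields 5 geometric isomers: SCN trans, CH3CN trans, CN trans; SCN cis, CH3CN trans, CN cis; SCN trans, CH3CN cis, CN cis; SCN cis, CH3CN cis, CN cis (chiral); SCN cis, CH3CN cis, CN trans.
One of these lacks any improper symmetry element and so occurs as an enantiomeric pair, giving 5 + 1 = 6 stereoisomers in total.

yes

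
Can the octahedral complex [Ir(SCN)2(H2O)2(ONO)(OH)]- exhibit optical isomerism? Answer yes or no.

yes

An octahedron has six vertices in three trans pairs; every non-trans pair is cis.
Working through the distinct placements yields 6 geometric isomers: SCN trans, H2O trans; SCN cis, H2O trans; SCN trans, H2O cis; SCN cis, H2O cis (3 arrangements, 2 chiral).
Of these, 2 lack any improper symmetry element and so occur as enantiomeric pairs, giving 6 + 2 = 8 stereoisomers in total.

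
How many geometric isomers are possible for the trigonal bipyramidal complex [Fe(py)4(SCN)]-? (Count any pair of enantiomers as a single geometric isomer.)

2

In a trigonal bipyramid the two axial positions differ from the three equatorial ones.
There are 2 geometric isomers: SCN axial; SCN equatorial.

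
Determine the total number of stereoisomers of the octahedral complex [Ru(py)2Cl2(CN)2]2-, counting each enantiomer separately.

There are 5 geometric isomers: py trans, Cl trans, CN trans; py cis, Cl cis, CN trans; py trans, Cl cis, CN cis; py cis, Cl cis, CN cis (chiral); py cis, Cl trans, CN cis.
One of these lacks any improper symmetry element and so occurs as an enantiomeric pair, giving 5 + 1 = 6 stereoisomers in total.

6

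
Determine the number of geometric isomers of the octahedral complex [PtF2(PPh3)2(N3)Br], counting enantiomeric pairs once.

The six octahedral sites form three mutually perpendicular trans pairs.
Systematic placement gives 6 geometric isomers: F cis, PPh3 trans; F cis, PPh3 cis (3 arrangements, 2 chiral); F trans, PPh3 trans; F trans, PPh3 cis.

6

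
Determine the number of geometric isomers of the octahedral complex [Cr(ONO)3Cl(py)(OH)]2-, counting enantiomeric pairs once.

4

In an octahedral complex each vertex has one trans partner and four cis neighbours.
Working through the distinct placements yields 4 geometric isomers: ONO mer (3 arrangements); ONO fac (chiral).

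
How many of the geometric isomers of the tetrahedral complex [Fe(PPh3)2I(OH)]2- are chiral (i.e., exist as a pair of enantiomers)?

In a tetrahedral complex all four positions are equivalent and every pair of ligands is adjacent — there is no cis/trans distinction.
Only one geometric arrangement is possible.

0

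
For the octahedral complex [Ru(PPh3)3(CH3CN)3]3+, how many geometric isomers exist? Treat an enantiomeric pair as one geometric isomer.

2

An octahedron has six vertices in three trans pairs; every non-trans pair is cis.
Systematic placement gives 2 geometric isomers: PPh3 mer; PPh3 fac.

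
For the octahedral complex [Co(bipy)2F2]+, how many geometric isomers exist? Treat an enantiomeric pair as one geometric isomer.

The six octahedral sites form three mutually perpendicular trans pairs.
Each bipy is bidentate and must span two cis positions.
The distinct arrangements are (2 in all): F trans; F cis (chiral).

2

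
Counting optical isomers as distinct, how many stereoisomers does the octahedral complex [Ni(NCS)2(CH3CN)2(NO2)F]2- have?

An octahedron has six vertices in three trans pairs; every non-trans pair is cis.
The distinct arrangements are (6 in all): NCS cis, CH3CN trans; NCS trans, CH3CN trans; NCS cis, CH3CN cis (3 arrangements, 2 chiral); NCS trans, CH3CN cis.
Of these, 2 lack any improper symmetry element and so occur as enantiomeric pairs, giving 6 + 2 = 8 stereoisomers in total.

8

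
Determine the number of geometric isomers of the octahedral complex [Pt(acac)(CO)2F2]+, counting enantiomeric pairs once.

Each acac is bidentate and must span two cis positions.
Systematic placement gives 3 geometric isomers: CO trans, F cis; CO cis, F cis (chiral); CO cis, F trans.

3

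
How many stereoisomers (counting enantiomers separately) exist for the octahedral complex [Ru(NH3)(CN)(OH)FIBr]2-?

30

An octahedron has six vertices in three trans pairs; every non-trans pair is cis.
Placing the ligands in turn and identifying arrangements related by rotation or reflection leaves 15 distinct geometric isomers.
Of these, 15 lack any improper symmetry element and so occur as enantiomeric pairs, giving 15 + 15 = 30 stereoisomers in total.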